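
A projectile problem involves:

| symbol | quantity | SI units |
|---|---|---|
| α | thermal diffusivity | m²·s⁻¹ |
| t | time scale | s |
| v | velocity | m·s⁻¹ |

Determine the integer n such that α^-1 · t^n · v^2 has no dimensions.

Balance the T exponent: (1)·n from t, plus −(-1) + 2·(-1) = -1 from the rest, must sum to zero.
n − 1 = 0, so n = 1.

1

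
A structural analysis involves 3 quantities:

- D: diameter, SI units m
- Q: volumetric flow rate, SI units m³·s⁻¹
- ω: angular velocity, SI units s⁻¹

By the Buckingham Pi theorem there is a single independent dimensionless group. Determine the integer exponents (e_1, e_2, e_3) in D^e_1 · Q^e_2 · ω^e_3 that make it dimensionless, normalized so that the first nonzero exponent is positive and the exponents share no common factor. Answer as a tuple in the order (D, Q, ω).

L: e_1·(1) + e_2·(3) + e_3·(0) = 0
T: e_1·(0) + e_2·(-1) + e_3·(-1) = 0
Solving this homogeneous linear system for the smallest-integer solution (first nonzero entry positive) gives (3, -1, 1).

(3, -1, 1)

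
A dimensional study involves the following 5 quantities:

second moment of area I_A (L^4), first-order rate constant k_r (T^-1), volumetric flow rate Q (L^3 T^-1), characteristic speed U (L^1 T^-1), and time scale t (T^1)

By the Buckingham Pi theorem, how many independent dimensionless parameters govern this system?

3

There are 5 variables and 2 base dimensions (L, T).
The dimension matrix has rank 2.
Independent dimensionless groups: 5 − 2 = 3.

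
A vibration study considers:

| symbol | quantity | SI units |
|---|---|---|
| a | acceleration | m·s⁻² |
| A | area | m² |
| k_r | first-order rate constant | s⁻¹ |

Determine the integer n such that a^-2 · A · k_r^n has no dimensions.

Balance the T exponent: (-1)·n from k_r, plus −2·(-2) + (0) = 4 from the rest, must sum to zero.
−n + 4 = 0, so n = 4.

4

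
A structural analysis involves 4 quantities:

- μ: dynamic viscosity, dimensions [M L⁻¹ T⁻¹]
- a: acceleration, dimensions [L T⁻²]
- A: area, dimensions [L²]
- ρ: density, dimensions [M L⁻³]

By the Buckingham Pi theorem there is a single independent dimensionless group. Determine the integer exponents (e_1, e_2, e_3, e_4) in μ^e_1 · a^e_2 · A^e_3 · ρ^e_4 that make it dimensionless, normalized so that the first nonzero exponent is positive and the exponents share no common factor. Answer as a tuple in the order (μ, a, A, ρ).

(4, -2, -3, -4)

M: e_1·(1) + e_2·(0) + e_3·(0) + e_4·(1) = 0
L: e_1·(-1) + e_2·(1) + e_3·(2) + e_4·(-3) = 0
T: e_1·(-1) + e_2·(-2) + e_3·(0) + e_4·(0) = 0
Solving this homogeneous linear system for the smallest-integer solution (first nonzero entry positive) gives (4, -2, -3, -4).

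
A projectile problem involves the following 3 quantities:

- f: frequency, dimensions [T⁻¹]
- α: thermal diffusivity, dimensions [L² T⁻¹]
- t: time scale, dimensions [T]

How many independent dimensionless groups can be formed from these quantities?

There are 3 variables and 2 base dimensions (L, T).
The dimension matrix has rank 2.
Independent dimensionless groups: 3 − 2 = 1.

1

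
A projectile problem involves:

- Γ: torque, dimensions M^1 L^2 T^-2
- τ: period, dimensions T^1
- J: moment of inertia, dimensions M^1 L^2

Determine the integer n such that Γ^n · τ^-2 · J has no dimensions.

-1

Balance the M exponent: (1)·n from Γ, plus −2·(0) + (1) = 1 from the rest, must sum to zero.
n + 1 = 0, so n = -1.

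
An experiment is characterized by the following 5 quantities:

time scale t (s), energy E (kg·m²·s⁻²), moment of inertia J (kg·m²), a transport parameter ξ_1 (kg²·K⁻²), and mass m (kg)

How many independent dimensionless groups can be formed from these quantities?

1

There are 5 variables and 4 base dimensions (M, L, T, Θ).
The dimension matrix has rank 4.
Independent dimensionless groups: 5 − 4 = 1.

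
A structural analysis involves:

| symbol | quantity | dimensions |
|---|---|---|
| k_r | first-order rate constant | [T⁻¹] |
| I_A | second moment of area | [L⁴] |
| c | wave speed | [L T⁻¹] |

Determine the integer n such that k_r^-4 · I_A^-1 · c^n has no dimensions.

Balance the L exponent: (1)·n from c, plus −4·(0) − (4) = -4 from the rest, must sum to zero.
n − 4 = 0, so n = 4.

4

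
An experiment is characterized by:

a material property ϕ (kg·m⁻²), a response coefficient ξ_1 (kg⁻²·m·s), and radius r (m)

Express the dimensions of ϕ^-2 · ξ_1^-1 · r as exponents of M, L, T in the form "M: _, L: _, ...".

M: 0, L: 4, T: -1

Collect each base-dimension exponent across the product:
  M: −2·(1) − (-2) + (0) = 0
  L: −2·(-2) − (1) + (1) = 4
  T: −2·(0) − (1) + (0) = -1
So the dimensions are [L⁴ T⁻¹].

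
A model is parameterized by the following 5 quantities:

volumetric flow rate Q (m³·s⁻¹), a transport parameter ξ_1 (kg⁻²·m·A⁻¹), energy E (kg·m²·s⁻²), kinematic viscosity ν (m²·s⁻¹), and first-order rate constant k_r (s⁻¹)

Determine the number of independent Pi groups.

1

There are 5 variables and 4 base dimensions (M, L, T, I).
The dimension matrix has rank 4.
Independent dimensionless groups: 5 − 4 = 1.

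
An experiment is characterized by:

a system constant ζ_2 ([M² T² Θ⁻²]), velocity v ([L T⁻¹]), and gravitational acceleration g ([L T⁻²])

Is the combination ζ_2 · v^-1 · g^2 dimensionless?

Sum the exponent of each base dimension across the product:
  M: [ζ_2]_M − [v]_M + 2·[g]_M = (2) − (0) + 2·(0) = 2
  L: [ζ_2]_L − [v]_L + 2·[g]_L = (0) − (1) + 2·(1) = 1
  T: [ζ_2]_T − [v]_T + 2·[g]_T = (2) − (-1) + 2·(-2) = -1
  Θ: [ζ_2]_Θ − [v]_Θ + 2·[g]_Θ = (-2) − (0) + 2·(0) = -2
Net dimensions [M² L T⁻¹ Θ⁻²] ≠ [1] — not dimensionless.

no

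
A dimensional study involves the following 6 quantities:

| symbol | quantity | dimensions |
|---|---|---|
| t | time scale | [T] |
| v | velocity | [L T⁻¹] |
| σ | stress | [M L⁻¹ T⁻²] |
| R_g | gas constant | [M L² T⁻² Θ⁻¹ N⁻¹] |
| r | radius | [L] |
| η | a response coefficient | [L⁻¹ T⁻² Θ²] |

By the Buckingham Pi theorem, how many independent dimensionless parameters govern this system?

1

There are 6 variables and 5 base dimensions (M, L, T, Θ, N).
The dimension matrix has rank 5.
Independent dimensionless groups: 6 − 5 = 1.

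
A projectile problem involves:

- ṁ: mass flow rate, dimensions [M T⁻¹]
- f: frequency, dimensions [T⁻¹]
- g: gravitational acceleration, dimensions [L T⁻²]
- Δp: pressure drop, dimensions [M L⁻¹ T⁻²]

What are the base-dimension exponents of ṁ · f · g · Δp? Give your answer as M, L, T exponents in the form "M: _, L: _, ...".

M: 2, L: 0, T: -6

Collect each base-dimension exponent across the product:
  M: (1) + (0) + (0) + (1) = 2
  L: (0) + (0) + (1) + (-1) = 0
  T: (-1) + (-1) + (-2) + (-2) = -6
So the dimensions are [M² T⁻⁶].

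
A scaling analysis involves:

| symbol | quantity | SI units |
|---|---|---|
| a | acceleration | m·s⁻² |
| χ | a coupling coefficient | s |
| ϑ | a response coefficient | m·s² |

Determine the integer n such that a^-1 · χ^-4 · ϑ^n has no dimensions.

Balance the L exponent: (1)·n from ϑ, plus −(1) − 4·(0) = -1 from the rest, must sum to zero.
n − 1 = 0, so n = 1.

1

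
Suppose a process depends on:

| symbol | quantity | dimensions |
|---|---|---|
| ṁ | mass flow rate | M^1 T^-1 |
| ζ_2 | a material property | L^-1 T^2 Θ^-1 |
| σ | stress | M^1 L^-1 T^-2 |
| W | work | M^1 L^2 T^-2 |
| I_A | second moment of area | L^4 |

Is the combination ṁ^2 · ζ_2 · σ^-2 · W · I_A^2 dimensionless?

no

Sum the exponent of each base dimension across the product:
  M: 2·[ṁ]_M + [ζ_2]_M − 2·[σ]_M + [W]_M + 2·[I_A]_M = 2·(1) + (0) − 2·(1) + (1) + 2·(0) = 1
  L: 2·[ṁ]_L + [ζ_2]_L − 2·[σ]_L + [W]_L + 2·[I_A]_L = 2·(0) + (-1) − 2·(-1) + (2) + 2·(4) = 11
  T: 2·[ṁ]_T + [ζ_2]_T − 2·[σ]_T + [W]_T + 2·[I_A]_T = 2·(-1) + (2) − 2·(-2) + (-2) + 2·(0) = 2
  Θ: 2·[ṁ]_Θ + [ζ_2]_Θ − 2·[σ]_Θ + [W]_Θ + 2·[I_A]_Θ = 2·(0) + (-1) − 2·(0) + (0) + 2·(0) = -1
Net dimensions [M L¹¹ T² Θ⁻¹] ≠ [1] — not dimensionless.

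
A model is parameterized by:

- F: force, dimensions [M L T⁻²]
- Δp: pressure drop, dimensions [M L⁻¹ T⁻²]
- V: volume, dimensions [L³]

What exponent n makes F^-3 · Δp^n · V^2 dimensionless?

Balance the M exponent: (1)·n from Δp, plus −3·(1) + 2·(0) = -3 from the rest, must sum to zero.
n − 3 = 0, so n = 3.

3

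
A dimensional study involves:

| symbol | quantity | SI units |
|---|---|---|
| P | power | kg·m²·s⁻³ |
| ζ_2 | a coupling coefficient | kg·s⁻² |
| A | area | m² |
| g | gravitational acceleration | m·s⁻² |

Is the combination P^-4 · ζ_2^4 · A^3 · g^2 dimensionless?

yes

Sum the exponent of each base dimension across the product:
  M: −4·[P]_M + 4·[ζ_2]_M + 3·[A]_M + 2·[g]_M = −4·(1) + 4·(1) + 3·(0) + 2·(0) = 0
  L: −4·[P]_L + 4·[ζ_2]_L + 3·[A]_L + 2·[g]_L = −4·(2) + 4·(0) + 3·(2) + 2·(1) = 0
  T: −4·[P]_T + 4·[ζ_2]_T + 3·[A]_T + 2·[g]_T = −4·(-3) + 4·(-2) + 3·(0) + 2·(-2) = 0
All base exponents vanish — dimensionless.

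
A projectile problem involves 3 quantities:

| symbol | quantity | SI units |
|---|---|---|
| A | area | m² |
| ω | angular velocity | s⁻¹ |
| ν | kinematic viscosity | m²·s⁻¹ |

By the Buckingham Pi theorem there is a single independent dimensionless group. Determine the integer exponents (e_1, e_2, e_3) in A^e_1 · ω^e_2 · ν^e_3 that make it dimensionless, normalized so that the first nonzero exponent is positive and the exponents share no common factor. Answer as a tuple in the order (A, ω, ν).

L: e_1·(2) + e_2·(0) + e_3·(2) = 0
T: e_1·(0) + e_2·(-1) + e_3·(-1) = 0
Solving this homogeneous linear system for the smallest-integer solution (first nonzero entry positive) gives (1, 1, -1).

(1, 1, -1)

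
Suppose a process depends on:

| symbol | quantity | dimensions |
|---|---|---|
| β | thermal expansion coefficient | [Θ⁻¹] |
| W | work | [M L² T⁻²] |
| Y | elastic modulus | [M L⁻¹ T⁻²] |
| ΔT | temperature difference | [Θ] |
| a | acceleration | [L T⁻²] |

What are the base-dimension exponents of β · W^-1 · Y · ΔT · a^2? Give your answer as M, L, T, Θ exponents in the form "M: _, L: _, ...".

Collect each base-dimension exponent across the product:
  M: (0) − (1) + (1) + (0) + 2·(0) = 0
  L: (0) − (2) + (-1) + (0) + 2·(1) = -1
  T: (0) − (-2) + (-2) + (0) + 2·(-2) = -4
  Θ: (-1) − (0) + (0) + (1) + 2·(0) = 0
So the dimensions are [L⁻¹ T⁻⁴].

M: 0, L: -1, T: -4, Θ: 0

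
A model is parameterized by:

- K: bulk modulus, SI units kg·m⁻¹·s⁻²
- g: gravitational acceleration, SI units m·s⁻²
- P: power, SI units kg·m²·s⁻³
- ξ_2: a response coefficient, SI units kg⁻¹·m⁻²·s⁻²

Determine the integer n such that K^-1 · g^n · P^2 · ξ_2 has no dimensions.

-3

Balance the L exponent: (1)·n from g, plus −(-1) + 2·(2) + (-2) = 3 from the rest, must sum to zero.
n + 3 = 0, so n = -3.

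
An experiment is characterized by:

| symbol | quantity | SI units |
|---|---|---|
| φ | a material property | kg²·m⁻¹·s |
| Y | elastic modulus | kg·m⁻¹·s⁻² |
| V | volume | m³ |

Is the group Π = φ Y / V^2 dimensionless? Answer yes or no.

Sum the exponent of each base dimension across the product:
  M: [φ]_M + [Y]_M − 2·[V]_M = (2) + (1) − 2·(0) = 3
  L: [φ]_L + [Y]_L − 2·[V]_L = (-1) + (-1) − 2·(3) = -8
  T: [φ]_T + [Y]_T − 2·[V]_T = (1) + (-2) − 2·(0) = -1
Net dimensions [M³ L⁻⁸ T⁻¹] ≠ [1] — not dimensionless.

no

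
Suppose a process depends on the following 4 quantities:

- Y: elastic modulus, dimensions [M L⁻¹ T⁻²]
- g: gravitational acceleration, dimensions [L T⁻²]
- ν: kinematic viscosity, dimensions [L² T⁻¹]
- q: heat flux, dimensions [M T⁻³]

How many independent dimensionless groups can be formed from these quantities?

1

There are 4 variables and 3 base dimensions (M, L, T).
The dimension matrix has rank 3.
Independent dimensionless groups: 4 − 3 = 1.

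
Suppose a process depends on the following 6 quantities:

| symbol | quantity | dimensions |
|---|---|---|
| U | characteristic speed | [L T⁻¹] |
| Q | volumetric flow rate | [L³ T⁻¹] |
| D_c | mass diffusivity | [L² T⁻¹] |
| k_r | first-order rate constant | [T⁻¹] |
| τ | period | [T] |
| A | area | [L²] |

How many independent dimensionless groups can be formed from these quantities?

There are 6 variables and 2 base dimensions (L, T).
The dimension matrix has rank 2.
Independent dimensionless groups: 6 − 2 = 4.

4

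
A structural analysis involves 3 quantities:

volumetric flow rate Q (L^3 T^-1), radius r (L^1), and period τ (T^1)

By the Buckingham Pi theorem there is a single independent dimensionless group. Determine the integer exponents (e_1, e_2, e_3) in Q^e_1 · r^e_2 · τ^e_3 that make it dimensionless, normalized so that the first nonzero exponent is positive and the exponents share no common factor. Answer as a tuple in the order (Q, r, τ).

(1, -3, 1)

L: e_1·(3) + e_2·(1) + e_3·(0) = 0
T: e_1·(-1) + e_2·(0) + e_3·(1) = 0
Solving this homogeneous linear system for the smallest-integer solution (first nonzero entry positive) gives (1, -3, 1).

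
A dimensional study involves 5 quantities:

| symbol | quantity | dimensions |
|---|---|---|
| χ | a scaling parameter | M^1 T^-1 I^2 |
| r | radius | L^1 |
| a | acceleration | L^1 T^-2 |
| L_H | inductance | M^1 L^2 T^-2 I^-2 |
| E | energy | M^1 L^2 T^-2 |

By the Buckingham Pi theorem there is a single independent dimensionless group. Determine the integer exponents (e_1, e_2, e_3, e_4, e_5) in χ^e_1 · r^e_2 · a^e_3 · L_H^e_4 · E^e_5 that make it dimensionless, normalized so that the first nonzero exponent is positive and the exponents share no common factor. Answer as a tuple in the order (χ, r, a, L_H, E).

(2, 3, 1, 2, -4)

M: e_1·(1) + e_2·(0) + e_3·(0) + e_4·(1) + e_5·(1) = 0
L: e_1·(0) + e_2·(1) + e_3·(1) + e_4·(2) + e_5·(2) = 0
T: e_1·(-1) + e_2·(0) + e_3·(-2) + e_4·(-2) + e_5·(-2) = 0
I: e_1·(2) + e_2·(0) + e_3·(0) + e_4·(-2) + e_5·(0) = 0
Solving this homogeneous linear system for the smallest-integer solution (first nonzero entry positive) gives (2, 3, 1, 2, -4).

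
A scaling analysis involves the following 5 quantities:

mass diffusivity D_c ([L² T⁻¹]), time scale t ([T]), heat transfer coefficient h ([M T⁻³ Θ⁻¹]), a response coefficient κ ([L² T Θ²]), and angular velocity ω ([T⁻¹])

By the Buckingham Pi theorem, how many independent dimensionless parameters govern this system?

There are 5 variables and 4 base dimensions (M, L, T, Θ).
The dimension matrix has rank 4.
Independent dimensionless groups: 5 − 4 = 1.

1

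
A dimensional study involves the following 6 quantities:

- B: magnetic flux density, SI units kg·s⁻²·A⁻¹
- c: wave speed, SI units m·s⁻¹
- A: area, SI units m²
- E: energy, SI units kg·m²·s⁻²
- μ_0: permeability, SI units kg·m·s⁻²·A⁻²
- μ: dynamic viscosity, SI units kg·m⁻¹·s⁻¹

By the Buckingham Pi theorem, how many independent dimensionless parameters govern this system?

2

There are 6 variables and 4 base dimensions (M, L, T, I).
The dimension matrix has rank 4.
Independent dimensionless groups: 6 − 4 = 2.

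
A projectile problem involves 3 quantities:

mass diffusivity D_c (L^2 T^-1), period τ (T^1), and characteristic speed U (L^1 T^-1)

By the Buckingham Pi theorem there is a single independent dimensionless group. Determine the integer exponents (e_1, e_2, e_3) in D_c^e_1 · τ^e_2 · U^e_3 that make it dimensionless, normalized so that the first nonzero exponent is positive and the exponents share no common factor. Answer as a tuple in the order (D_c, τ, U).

L: e_1·(2) + e_2·(0) + e_3·(1) = 0
T: e_1·(-1) + e_2·(1) + e_3·(-1) = 0
Solving this homogeneous linear system for the smallest-integer solution (first nonzero entry positive) gives (1, -1, -2).

(1, -1, -2)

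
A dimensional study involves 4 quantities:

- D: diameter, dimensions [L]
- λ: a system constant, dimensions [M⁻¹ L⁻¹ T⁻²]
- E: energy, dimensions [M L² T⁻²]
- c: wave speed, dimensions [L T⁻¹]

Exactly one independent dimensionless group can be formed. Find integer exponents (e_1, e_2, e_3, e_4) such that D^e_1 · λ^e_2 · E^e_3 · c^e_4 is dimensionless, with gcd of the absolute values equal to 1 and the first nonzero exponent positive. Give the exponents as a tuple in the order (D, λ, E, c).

(3, 1, 1, -4)

M: e_1·(0) + e_2·(-1) + e_3·(1) + e_4·(0) = 0
L: e_1·(1) + e_2·(-1) + e_3·(2) + e_4·(1) = 0
T: e_1·(0) + e_2·(-2) + e_3·(-2) + e_4·(-1) = 0
Solving this homogeneous linear system for the smallest-integer solution (first nonzero entry positive) gives (3, 1, 1, -4).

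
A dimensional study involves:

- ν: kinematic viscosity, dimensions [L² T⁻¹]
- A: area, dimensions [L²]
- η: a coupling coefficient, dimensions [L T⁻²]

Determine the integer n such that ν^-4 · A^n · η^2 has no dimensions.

Balance the L exponent: (2)·n from A, plus −4·(2) + 2·(1) = -6 from the rest, must sum to zero.
2n − 6 = 0, so n = 3.

3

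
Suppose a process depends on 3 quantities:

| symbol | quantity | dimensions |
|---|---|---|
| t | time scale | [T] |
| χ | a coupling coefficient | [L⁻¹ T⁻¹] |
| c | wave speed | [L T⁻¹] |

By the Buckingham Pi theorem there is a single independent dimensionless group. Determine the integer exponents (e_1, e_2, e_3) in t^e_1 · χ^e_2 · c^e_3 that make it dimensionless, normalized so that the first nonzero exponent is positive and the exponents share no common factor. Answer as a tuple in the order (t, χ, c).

L: e_1·(0) + e_2·(-1) + e_3·(1) = 0
T: e_1·(1) + e_2·(-1) + e_3·(-1) = 0
Solving this homogeneous linear system for the smallest-integer solution (first nonzero entry positive) gives (2, 1, 1).

(2, 1, 1)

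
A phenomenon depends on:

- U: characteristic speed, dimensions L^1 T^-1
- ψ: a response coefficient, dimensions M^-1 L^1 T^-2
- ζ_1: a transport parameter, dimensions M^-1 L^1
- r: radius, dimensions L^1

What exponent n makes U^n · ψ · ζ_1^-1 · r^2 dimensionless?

Balance the L exponent: (1)·n from U, plus (1) − (1) + 2·(1) = 2 from the rest, must sum to zero.
n + 2 = 0, so n = -2.

-2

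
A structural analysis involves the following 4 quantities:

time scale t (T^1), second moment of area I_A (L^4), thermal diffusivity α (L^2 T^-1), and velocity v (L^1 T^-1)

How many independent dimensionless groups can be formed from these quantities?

There are 4 variables and 2 base dimensions (L, T).
The dimension matrix has rank 2.
Independent dimensionless groups: 4 − 2 = 2.

2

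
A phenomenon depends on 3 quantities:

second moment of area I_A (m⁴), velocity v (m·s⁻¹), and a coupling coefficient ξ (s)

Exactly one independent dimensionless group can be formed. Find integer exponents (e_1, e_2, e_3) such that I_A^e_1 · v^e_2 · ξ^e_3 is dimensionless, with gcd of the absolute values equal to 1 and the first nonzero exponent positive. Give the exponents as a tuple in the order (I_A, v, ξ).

(1, -4, -4)

L: e_1·(4) + e_2·(1) + e_3·(0) = 0
T: e_1·(0) + e_2·(-1) + e_3·(1) = 0
Solving this homogeneous linear system for the smallest-integer solution (first nonzero entry positive) gives (1, -4, -4).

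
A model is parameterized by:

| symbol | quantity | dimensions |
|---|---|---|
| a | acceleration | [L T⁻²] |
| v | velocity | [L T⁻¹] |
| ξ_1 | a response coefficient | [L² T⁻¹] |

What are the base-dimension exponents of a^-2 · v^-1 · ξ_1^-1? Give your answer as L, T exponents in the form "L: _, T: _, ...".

Collect each base-dimension exponent across the product:
  L: −2·(1) − (1) − (2) = -5
  T: −2·(-2) − (-1) − (-1) = 6
So the dimensions are [L⁻⁵ T⁶].

L: -5, T: 6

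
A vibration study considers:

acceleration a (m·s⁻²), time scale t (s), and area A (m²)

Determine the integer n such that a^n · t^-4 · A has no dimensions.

-2

Balance the L exponent: (1)·n from a, plus −4·(0) + (2) = 2 from the rest, must sum to zero.
n + 2 = 0, so n = -2.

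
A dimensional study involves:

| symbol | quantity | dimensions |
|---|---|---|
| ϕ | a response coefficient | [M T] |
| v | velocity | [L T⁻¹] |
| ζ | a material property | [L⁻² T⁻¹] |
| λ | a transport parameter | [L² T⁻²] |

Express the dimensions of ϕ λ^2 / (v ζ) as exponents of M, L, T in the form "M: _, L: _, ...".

Collect each base-dimension exponent across the product:
  M: (1) − (0) − (0) + 2·(0) = 1
  L: (0) − (1) − (-2) + 2·(2) = 5
  T: (1) − (-1) − (-1) + 2·(-2) = -1
So the dimensions are [M L⁵ T⁻¹].

M: 1, L: 5, T: -1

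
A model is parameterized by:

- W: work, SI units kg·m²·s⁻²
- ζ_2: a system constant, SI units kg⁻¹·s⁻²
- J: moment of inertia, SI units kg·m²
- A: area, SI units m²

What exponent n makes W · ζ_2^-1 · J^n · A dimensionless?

-2

Balance the M exponent: (1)·n from J, plus (1) − (-1) + (0) = 2 from the rest, must sum to zero.
n + 2 = 0, so n = -2.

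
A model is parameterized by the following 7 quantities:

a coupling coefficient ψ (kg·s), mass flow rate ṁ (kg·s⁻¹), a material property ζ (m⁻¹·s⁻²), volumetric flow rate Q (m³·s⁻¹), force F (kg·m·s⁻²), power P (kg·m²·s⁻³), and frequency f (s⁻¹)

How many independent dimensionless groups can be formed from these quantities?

4

There are 7 variables and 3 base dimensions (M, L, T).
The dimension matrix has rank 3.
Independent dimensionless groups: 7 − 3 = 4.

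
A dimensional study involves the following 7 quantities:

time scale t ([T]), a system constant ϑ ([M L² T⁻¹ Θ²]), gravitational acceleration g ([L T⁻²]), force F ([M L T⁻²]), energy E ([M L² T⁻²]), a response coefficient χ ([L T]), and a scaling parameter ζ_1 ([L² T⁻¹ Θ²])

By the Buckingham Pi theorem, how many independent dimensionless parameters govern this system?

3

There are 7 variables and 4 base dimensions (M, L, T, Θ).
The dimension matrix has rank 4.
Independent dimensionless groups: 7 − 4 = 3.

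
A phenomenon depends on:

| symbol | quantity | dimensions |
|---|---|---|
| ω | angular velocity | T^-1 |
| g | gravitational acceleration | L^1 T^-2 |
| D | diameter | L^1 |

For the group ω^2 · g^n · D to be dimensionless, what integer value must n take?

Balance the L exponent: (1)·n from g, plus 2·(0) + (1) = 1 from the rest, must sum to zero.
n + 1 = 0, so n = -1.

-1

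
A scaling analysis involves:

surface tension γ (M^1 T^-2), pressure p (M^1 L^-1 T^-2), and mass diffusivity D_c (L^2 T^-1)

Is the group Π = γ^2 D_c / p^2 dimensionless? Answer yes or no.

no

Sum the exponent of each base dimension across the product:
  M: 2·[γ]_M − 2·[p]_M + [D_c]_M = 2·(1) − 2·(1) + (0) = 0
  L: 2·[γ]_L − 2·[p]_L + [D_c]_L = 2·(0) − 2·(-1) + (2) = 4
  T: 2·[γ]_T − 2·[p]_T + [D_c]_T = 2·(-2) − 2·(-2) + (-1) = -1
Net dimensions [L⁴ T⁻¹] ≠ [1] — not dimensionless.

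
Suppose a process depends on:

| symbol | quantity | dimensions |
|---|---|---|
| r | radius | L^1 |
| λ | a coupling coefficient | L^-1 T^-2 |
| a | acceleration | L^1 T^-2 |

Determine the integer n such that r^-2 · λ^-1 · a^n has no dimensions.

1

Balance the L exponent: (1)·n from a, plus −2·(1) − (-1) = -1 from the rest, must sum to zero.
n − 1 = 0, so n = 1.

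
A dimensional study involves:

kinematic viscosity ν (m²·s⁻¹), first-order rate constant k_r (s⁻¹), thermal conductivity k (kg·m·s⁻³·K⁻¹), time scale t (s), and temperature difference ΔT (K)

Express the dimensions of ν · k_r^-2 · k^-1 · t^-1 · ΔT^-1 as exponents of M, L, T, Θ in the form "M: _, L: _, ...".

Collect each base-dimension exponent across the product:
  M: (0) − 2·(0) − (1) − (0) − (0) = -1
  L: (2) − 2·(0) − (1) − (0) − (0) = 1
  T: (-1) − 2·(-1) − (-3) − (1) − (0) = 3
  Θ: (0) − 2·(0) − (-1) − (0) − (1) = 0
So the dimensions are [M⁻¹ L T³].

M: -1, L: 1, T: 3, Θ: 0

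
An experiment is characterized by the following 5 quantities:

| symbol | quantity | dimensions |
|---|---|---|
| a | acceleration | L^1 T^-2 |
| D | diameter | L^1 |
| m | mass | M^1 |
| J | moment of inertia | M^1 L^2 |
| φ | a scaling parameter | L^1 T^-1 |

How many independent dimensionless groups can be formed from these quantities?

There are 5 variables and 3 base dimensions (M, L, T).
The dimension matrix has rank 3.
Independent dimensionless groups: 5 − 3 = 2.

2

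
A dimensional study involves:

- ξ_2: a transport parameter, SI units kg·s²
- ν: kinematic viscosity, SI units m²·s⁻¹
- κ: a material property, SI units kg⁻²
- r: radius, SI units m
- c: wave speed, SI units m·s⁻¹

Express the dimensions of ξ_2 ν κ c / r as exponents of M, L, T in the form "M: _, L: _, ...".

M: -1, L: 2, T: 0

Collect each base-dimension exponent across the product:
  M: (1) + (0) + (-2) − (0) + (0) = -1
  L: (0) + (2) + (0) − (1) + (1) = 2
  T: (2) + (-1) + (0) − (0) + (-1) = 0
So the dimensions are [M⁻¹ L²].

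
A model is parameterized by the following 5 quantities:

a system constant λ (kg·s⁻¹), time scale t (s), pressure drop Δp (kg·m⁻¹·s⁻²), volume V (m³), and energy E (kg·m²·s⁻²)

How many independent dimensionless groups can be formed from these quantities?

2

There are 5 variables and 3 base dimensions (M, L, T).
The dimension matrix has rank 3.
Independent dimensionless groups: 5 − 3 = 2.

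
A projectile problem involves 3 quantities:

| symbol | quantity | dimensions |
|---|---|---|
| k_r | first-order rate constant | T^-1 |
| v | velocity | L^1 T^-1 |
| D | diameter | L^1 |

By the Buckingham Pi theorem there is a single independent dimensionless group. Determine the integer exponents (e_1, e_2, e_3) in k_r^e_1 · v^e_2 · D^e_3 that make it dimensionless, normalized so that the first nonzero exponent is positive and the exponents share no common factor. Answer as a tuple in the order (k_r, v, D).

(1, -1, 1)

L: e_1·(0) + e_2·(1) + e_3·(1) = 0
T: e_1·(-1) + e_2·(-1) + e_3·(0) = 0
Solving this homogeneous linear system for the smallest-integer solution (first nonzero entry positive) gives (1, -1, 1).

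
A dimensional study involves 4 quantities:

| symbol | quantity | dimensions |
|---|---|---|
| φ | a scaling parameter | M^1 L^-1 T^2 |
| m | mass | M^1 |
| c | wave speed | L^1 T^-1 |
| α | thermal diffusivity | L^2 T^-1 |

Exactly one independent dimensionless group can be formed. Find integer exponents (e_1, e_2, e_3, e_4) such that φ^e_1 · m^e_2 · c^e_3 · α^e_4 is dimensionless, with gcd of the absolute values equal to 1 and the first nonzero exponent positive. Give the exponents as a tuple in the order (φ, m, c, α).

M: e_1·(1) + e_2·(1) + e_3·(0) + e_4·(0) = 0
L: e_1·(-1) + e_2·(0) + e_3·(1) + e_4·(2) = 0
T: e_1·(2) + e_2·(0) + e_3·(-1) + e_4·(-1) = 0
Solving this homogeneous linear system for the smallest-integer solution (first nonzero entry positive) gives (1, -1, 3, -1).

(1, -1, 3, -1)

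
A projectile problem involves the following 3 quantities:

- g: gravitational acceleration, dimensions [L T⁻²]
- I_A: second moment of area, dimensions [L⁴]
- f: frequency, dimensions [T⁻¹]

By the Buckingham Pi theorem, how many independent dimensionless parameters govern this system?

There are 3 variables and 2 base dimensions (L, T).
The dimension matrix has rank 2.
Independent dimensionless groups: 3 − 2 = 1.

1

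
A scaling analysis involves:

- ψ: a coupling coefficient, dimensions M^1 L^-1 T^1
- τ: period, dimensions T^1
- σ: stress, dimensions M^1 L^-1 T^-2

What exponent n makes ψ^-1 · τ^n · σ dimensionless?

Balance the T exponent: (1)·n from τ, plus −(1) + (-2) = -3 from the rest, must sum to zero.
n − 3 = 0, so n = 3.

3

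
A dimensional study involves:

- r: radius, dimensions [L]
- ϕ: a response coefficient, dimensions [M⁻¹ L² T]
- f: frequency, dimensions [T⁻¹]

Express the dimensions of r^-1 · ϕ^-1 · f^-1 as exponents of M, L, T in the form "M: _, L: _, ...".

Collect each base-dimension exponent across the product:
  M: −(0) − (-1) − (0) = 1
  L: −(1) − (2) − (0) = -3
  T: −(0) − (1) − (-1) = 0
So the dimensions are [M L⁻³].

M: 1, L: -3, T: 0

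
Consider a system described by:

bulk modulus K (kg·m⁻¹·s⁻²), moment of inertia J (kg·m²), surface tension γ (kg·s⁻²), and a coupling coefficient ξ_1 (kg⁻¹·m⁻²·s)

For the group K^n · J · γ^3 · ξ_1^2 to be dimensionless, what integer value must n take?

-2

Balance the M exponent: (1)·n from K, plus (1) + 3·(1) + 2·(-1) = 2 from the rest, must sum to zero.
n + 2 = 0, so n = -2.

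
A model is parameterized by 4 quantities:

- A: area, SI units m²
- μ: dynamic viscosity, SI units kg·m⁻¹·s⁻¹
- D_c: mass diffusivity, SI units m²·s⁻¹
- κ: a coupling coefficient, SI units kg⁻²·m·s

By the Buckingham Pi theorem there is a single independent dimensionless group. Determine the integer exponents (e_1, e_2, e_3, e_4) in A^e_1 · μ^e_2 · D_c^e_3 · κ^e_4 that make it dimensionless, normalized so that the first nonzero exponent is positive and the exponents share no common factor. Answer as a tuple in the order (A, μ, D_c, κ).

(3, 4, -2, 2)

M: e_1·(0) + e_2·(1) + e_3·(0) + e_4·(-2) = 0
L: e_1·(2) + e_2·(-1) + e_3·(2) + e_4·(1) = 0
T: e_1·(0) + e_2·(-1) + e_3·(-1) + e_4·(1) = 0
Solving this homogeneous linear system for the smallest-integer solution (first nonzero entry positive) gives (3, 4, -2, 2).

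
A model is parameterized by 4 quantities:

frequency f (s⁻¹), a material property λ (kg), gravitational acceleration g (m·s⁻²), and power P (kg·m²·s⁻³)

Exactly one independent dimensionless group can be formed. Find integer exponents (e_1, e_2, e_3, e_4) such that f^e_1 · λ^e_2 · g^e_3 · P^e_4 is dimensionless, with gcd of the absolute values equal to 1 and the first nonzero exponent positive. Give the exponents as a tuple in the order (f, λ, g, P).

M: e_1·(0) + e_2·(1) + e_3·(0) + e_4·(1) = 0
L: e_1·(0) + e_2·(0) + e_3·(1) + e_4·(2) = 0
T: e_1·(-1) + e_2·(0) + e_3·(-2) + e_4·(-3) = 0
Solving this homogeneous linear system for the smallest-integer solution (first nonzero entry positive) gives (1, -1, -2, 1).

(1, -1, -2, 1)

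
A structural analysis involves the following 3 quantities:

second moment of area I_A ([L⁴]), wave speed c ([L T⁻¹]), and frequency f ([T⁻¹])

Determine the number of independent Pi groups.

There are 3 variables and 2 base dimensions (L, T).
The dimension matrix has rank 2.
Independent dimensionless groups: 3 − 2 = 1.

1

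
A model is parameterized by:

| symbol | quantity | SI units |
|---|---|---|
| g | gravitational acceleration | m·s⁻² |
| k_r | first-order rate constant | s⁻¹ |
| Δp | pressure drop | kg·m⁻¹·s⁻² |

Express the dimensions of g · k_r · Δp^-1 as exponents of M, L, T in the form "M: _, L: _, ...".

M: -1, L: 2, T: -1

Collect each base-dimension exponent across the product:
  M: (0) + (0) − (1) = -1
  L: (1) + (0) − (-1) = 2
  T: (-2) + (-1) − (-2) = -1
So the dimensions are [M⁻¹ L² T⁻¹].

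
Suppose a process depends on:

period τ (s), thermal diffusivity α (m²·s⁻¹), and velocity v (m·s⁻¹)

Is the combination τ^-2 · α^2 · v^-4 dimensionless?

yes

Sum the exponent of each base dimension across the product:
  L: −2·[τ]_L + 2·[α]_L − 4·[v]_L = −2·(0) + 2·(2) − 4·(1) = 0
  T: −2·[τ]_T + 2·[α]_T − 4·[v]_T = −2·(1) + 2·(-1) − 4·(-1) = 0
All base exponents vanish — dimensionless.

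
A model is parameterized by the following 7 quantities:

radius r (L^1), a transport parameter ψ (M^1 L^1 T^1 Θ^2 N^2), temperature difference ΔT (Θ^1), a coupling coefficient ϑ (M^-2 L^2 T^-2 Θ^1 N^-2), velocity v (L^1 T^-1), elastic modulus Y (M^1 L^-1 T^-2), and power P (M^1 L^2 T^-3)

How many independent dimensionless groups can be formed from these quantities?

2

There are 7 variables and 5 base dimensions (M, L, T, Θ, N).
The dimension matrix has rank 5.
Independent dimensionless groups: 7 − 5 = 2.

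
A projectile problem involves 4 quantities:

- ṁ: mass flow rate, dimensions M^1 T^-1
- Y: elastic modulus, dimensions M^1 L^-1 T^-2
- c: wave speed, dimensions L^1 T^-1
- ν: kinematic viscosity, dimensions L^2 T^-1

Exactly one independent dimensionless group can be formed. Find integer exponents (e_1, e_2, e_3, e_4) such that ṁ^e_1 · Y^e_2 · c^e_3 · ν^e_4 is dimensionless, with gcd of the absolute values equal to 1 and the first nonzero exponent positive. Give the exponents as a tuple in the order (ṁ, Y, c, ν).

M: e_1·(1) + e_2·(1) + e_3·(0) + e_4·(0) = 0
L: e_1·(0) + e_2·(-1) + e_3·(1) + e_4·(2) = 0
T: e_1·(-1) + e_2·(-2) + e_3·(-1) + e_4·(-1) = 0
Solving this homogeneous linear system for the smallest-integer solution (first nonzero entry positive) gives (1, -1, 3, -2).

(1, -1, 3, -2)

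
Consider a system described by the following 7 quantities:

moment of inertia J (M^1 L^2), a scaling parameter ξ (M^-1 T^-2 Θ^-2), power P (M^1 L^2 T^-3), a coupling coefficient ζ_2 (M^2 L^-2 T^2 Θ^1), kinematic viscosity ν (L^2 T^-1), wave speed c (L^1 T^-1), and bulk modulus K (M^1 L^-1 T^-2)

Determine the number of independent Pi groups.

3

There are 7 variables and 4 base dimensions (M, L, T, Θ).
The dimension matrix has rank 4.
Independent dimensionless groups: 7 − 4 = 3.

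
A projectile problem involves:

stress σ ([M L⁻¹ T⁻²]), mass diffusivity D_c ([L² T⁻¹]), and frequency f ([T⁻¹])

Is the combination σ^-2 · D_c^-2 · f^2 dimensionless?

no

Sum the exponent of each base dimension across the product:
  M: −2·[σ]_M − 2·[D_c]_M + 2·[f]_M = −2·(1) − 2·(0) + 2·(0) = -2
  L: −2·[σ]_L − 2·[D_c]_L + 2·[f]_L = −2·(-1) − 2·(2) + 2·(0) = -2
  T: −2·[σ]_T − 2·[D_c]_T + 2·[f]_T = −2·(-2) − 2·(-1) + 2·(-1) = 4
Net dimensions [M⁻² L⁻² T⁴] ≠ [1] — not dimensionless.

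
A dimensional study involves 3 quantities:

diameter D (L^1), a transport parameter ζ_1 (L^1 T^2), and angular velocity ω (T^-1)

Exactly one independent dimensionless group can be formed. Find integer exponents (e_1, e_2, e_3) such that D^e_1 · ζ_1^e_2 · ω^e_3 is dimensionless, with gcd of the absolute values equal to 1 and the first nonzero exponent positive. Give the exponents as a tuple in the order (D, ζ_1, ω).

L: e_1·(1) + e_2·(1) + e_3·(0) = 0
T: e_1·(0) + e_2·(2) + e_3·(-1) = 0
Solving this homogeneous linear system for the smallest-integer solution (first nonzero entry positive) gives (1, -1, -2).

(1, -1, -2)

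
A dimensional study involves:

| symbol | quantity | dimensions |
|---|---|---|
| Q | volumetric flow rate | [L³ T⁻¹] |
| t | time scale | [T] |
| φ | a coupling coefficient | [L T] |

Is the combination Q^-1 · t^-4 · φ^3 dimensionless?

Sum the exponent of each base dimension across the product:
  L: −[Q]_L − 4·[t]_L + 3·[φ]_L = −(3) − 4·(0) + 3·(1) = 0
  T: −[Q]_T − 4·[t]_T + 3·[φ]_T = −(-1) − 4·(1) + 3·(1) = 0
All base exponents vanish — dimensionless.

yes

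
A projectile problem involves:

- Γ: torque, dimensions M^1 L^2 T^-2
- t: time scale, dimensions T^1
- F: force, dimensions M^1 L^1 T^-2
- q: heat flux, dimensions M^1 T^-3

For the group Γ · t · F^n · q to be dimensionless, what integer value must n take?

-2

Balance the M exponent: (1)·n from F, plus (1) + (0) + (1) = 2 from the rest, must sum to zero.
n + 2 = 0, so n = -2.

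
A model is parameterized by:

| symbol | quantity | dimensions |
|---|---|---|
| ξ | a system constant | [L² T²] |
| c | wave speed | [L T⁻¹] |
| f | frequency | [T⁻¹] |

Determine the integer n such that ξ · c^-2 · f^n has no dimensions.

Balance the T exponent: (-1)·n from f, plus (2) − 2·(-1) = 4 from the rest, must sum to zero.
−n + 4 = 0, so n = 4.

4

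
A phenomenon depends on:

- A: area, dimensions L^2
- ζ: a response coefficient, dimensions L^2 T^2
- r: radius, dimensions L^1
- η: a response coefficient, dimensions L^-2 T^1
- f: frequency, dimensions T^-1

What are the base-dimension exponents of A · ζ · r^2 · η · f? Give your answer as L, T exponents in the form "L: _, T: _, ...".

L: 4, T: 2

Collect each base-dimension exponent across the product:
  L: (2) + (2) + 2·(1) + (-2) + (0) = 4
  T: (0) + (2) + 2·(0) + (1) + (-1) = 2
So the dimensions are [L⁴ T²].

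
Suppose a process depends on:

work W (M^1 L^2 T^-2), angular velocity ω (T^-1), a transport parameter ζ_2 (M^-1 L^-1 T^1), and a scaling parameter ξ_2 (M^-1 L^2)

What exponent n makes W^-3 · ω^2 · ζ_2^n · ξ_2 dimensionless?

Balance the M exponent: (-1)·n from ζ_2, plus −3·(1) + 2·(0) + (-1) = -4 from the rest, must sum to zero.
−n − 4 = 0, so n = -4.

-4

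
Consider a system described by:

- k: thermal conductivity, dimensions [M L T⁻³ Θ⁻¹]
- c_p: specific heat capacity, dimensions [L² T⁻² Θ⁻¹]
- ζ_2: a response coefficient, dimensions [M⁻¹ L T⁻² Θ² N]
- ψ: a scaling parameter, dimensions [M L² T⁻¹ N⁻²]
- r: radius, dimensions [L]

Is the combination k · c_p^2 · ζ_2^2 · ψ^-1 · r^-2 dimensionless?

Sum the exponent of each base dimension across the product:
  M: [k]_M + 2·[c_p]_M + 2·[ζ_2]_M − [ψ]_M − 2·[r]_M = (1) + 2·(0) + 2·(-1) − (1) − 2·(0) = -2
  L: [k]_L + 2·[c_p]_L + 2·[ζ_2]_L − [ψ]_L − 2·[r]_L = (1) + 2·(2) + 2·(1) − (2) − 2·(1) = 3
  T: [k]_T + 2·[c_p]_T + 2·[ζ_2]_T − [ψ]_T − 2·[r]_T = (-3) + 2·(-2) + 2·(-2) − (-1) − 2·(0) = -10
  Θ: [k]_Θ + 2·[c_p]_Θ + 2·[ζ_2]_Θ − [ψ]_Θ − 2·[r]_Θ = (-1) + 2·(-1) + 2·(2) − (0) − 2·(0) = 1
  N: [k]_N + 2·[c_p]_N + 2·[ζ_2]_N − [ψ]_N − 2·[r]_N = (0) + 2·(0) + 2·(1) − (-2) − 2·(0) = 4
Net dimensions [M⁻² L³ T⁻¹⁰ Θ N⁴] ≠ [1] — not dimensionless.

no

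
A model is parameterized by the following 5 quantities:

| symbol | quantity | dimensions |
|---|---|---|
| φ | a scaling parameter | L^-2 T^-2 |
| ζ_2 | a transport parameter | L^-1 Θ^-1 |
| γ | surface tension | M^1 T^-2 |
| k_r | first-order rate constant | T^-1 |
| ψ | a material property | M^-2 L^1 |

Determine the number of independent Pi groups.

1

There are 5 variables and 4 base dimensions (M, L, T, Θ).
The dimension matrix has rank 4.
Independent dimensionless groups: 5 − 4 = 1.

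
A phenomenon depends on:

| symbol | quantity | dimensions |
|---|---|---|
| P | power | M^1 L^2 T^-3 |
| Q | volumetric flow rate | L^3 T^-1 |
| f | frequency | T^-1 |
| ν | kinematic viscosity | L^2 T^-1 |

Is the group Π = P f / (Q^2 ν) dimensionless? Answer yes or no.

Sum the exponent of each base dimension across the product:
  M: [P]_M − 2·[Q]_M + [f]_M − [ν]_M = (1) − 2·(0) + (0) − (0) = 1
  L: [P]_L − 2·[Q]_L + [f]_L − [ν]_L = (2) − 2·(3) + (0) − (2) = -6
  T: [P]_T − 2·[Q]_T + [f]_T − [ν]_T = (-3) − 2·(-1) + (-1) − (-1) = -1
Net dimensions [M L⁻⁶ T⁻¹] ≠ [1] — not dimensionless.

no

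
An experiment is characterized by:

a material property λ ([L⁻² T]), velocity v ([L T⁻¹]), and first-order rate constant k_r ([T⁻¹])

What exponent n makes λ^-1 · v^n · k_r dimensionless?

Balance the L exponent: (1)·n from v, plus −(-2) + (0) = 2 from the rest, must sum to zero.
n + 2 = 0, so n = -2.

-2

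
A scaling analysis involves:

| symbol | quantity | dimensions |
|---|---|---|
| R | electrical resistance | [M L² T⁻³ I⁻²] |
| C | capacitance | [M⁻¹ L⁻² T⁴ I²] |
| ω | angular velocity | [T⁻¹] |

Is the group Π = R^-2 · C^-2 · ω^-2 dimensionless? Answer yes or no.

yes

Sum the exponent of each base dimension across the product:
  M: −2·[R]_M − 2·[C]_M − 2·[ω]_M = −2·(1) − 2·(-1) − 2·(0) = 0
  L: −2·[R]_L − 2·[C]_L − 2·[ω]_L = −2·(2) − 2·(-2) − 2·(0) = 0
  T: −2·[R]_T − 2·[C]_T − 2·[ω]_T = −2·(-3) − 2·(4) − 2·(-1) = 0
  I: −2·[R]_I − 2·[C]_I − 2·[ω]_I = −2·(-2) − 2·(2) − 2·(0) = 0
All base exponents vanish — dimensionless.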